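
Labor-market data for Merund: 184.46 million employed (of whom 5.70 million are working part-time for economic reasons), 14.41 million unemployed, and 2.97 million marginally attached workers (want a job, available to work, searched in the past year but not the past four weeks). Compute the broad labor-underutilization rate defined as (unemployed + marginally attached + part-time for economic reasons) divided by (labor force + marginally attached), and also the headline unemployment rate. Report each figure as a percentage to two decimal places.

Broad underutilization rate ≈ 11.43%; headline unemployment rate ≈ 7.25%.

Labor force = 184.46 + 14.41 = 198.87 million.
Numerator = 14.41 + 2.97 + 5.70 = 23.08 million.
Denominator = 198.87 + 2.97 = 201.84 million.
Broad rate = 23.08 / 201.84 = 11.43%.
Headline unemployment rate = 14.41 / 198.87 = 7.25%.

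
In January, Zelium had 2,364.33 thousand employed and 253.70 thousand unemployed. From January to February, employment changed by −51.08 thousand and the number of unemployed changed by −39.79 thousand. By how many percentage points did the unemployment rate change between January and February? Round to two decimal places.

January: labor force = 2,364.33 + 253.70 = 2,618.03; u = 253.70/2,618.03 = 9.69%.
February: labor force = 2,313.25 + 213.91 = 2,527.16; u = 213.91/2,527.16 = 8.46%.
Change = 8.46% − 9.69% = −1.23 pp.

The unemployment rate changed by −1.23 percentage points.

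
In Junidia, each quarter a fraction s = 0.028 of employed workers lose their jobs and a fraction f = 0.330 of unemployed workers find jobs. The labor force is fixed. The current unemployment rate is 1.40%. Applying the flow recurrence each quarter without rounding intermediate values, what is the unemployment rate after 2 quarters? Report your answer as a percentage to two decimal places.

Unemployment rate after two quarters ≈ 5.17%.

With a fixed labor force, u_{t+1} = u_t + s·(1−u_t) − f·u_t = u_t·(1−s−f) + s.
Here 1−s−f = 0.642 and s = 0.028.
u_1 = 0.014000 × 0.642 + 0.028 = 0.036988.
u_2 = 0.036988 × 0.642 + 0.028 = 0.051746.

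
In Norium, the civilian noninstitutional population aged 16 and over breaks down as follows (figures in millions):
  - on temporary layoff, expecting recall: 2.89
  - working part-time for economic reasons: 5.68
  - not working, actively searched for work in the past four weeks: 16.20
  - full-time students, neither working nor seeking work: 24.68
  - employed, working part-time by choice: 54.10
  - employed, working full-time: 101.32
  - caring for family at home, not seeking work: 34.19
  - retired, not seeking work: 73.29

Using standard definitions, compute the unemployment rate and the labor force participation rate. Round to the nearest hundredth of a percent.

Employed = 5.68 + 54.10 + 101.32 = 161.10 million (anyone who worked, including part-time for economic reasons, counts as employed).
Unemployed = 2.89 + 16.20 = 19.09 million (jobless and actively searching, or on temporary layoff).
Labor force = 161.10 + 19.09 = 180.19 million.
Not in labor force = 24.68 + 34.19 + 73.29 = 132.16 million (those not working and not actively searching are outside the labor force).
Civilian working-age population = 180.19 + 132.16 = 312.35 million.
Unemployment rate = 19.09 / 180.19 = 10.59%.
Labor force participation rate = 180.19 / 312.35 = 57.69%.

Unemployment rate ≈ 10.59%; labor force participation rate ≈ 57.69%.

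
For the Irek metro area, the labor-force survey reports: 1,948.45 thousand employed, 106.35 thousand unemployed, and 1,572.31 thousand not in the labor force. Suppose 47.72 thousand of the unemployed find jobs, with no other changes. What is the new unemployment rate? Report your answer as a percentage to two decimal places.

Initially, labor force = 1,948.45 + 106.35 = 2,054.80 thousand, so u = 106.35/2,054.80 = 5.18%.
After the change, unemployed falls and employed rises by 47.72; labor force unchanged → E = 1,996.17, U = 58.63, labor force = 2,054.80 thousand.
New unemployment rate = 58.63 / 2,054.80 = 2.85%.

New unemployment rate ≈ 2.85%.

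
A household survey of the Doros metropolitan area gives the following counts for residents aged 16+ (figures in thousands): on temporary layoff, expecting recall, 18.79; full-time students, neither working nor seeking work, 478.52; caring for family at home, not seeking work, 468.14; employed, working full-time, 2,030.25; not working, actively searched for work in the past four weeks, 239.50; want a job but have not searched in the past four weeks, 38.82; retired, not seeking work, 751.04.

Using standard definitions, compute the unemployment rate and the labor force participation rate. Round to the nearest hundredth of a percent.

Unemployment rate ≈ 11.29%; labor force participation rate ≈ 56.86%.

Employed = 2,030.25 thousand.
Unemployed = 18.79 + 239.50 = 258.29 thousand (jobless and actively searching, or on temporary layoff).
Labor force = 2,030.25 + 258.29 = 2,288.54 thousand.
Not in labor force = 478.52 + 468.14 + 38.82 + 751.04 = 1,736.52 thousand (those not working and not actively searching are outside the labor force — including those who want a job but have given up searching).
Civilian working-age population = 2,288.54 + 1,736.52 = 4,025.06 thousand.
Unemployment rate = 258.29 / 2,288.54 = 11.29%.
Labor force participation rate = 2,288.54 / 4,025.06 = 56.86%.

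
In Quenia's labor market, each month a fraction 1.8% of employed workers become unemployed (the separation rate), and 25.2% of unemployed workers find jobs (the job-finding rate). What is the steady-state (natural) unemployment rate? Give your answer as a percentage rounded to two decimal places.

Steady-state unemployment rate ≈ 6.67%.

At steady state the flows balance: s·E = f·U, so U/(E+U) = s/(s+f).
u* = 1.8 / (1.8 + 25.2) = 1.8 / 27.00 = 6.67%.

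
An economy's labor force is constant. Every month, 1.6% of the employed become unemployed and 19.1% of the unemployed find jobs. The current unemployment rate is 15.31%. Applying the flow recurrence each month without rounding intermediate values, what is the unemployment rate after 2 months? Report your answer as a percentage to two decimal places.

Unemployment rate after two months ≈ 12.50%.

With a fixed labor force, u_{t+1} = u_t + s·(1−u_t) − f·u_t = u_t·(1−s−f) + s.
Here 1−s−f = 0.793 and s = 0.016.
u_1 = 0.153100 × 0.793 + 0.016 = 0.137408.
u_2 = 0.137408 × 0.793 + 0.016 = 0.124965.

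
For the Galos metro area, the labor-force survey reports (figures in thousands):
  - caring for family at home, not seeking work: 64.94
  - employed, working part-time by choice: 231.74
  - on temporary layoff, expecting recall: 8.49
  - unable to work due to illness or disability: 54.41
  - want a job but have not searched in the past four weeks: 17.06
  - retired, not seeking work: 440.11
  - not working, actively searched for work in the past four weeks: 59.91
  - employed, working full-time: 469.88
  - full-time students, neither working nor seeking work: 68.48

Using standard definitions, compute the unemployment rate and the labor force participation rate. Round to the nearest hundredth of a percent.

Unemployment rate ≈ 8.88%; labor force participation rate ≈ 54.42%.

Employed = 231.74 + 469.88 = 701.62 thousand.
Unemployed = 8.49 + 59.91 = 68.40 thousand (jobless and actively searching, or on temporary layoff).
Labor force = 701.62 + 68.40 = 770.02 thousand.
Not in labor force = 64.94 + 54.41 + 17.06 + 440.11 + 68.48 = 645.00 thousand (those not working and not actively searching are outside the labor force — including those who want a job but have given up searching).
Civilian working-age population = 770.02 + 645.00 = 1,415.02 thousand.
Unemployment rate = 68.40 / 770.02 = 8.88%.
Labor force participation rate = 770.02 / 1,415.02 = 54.42%.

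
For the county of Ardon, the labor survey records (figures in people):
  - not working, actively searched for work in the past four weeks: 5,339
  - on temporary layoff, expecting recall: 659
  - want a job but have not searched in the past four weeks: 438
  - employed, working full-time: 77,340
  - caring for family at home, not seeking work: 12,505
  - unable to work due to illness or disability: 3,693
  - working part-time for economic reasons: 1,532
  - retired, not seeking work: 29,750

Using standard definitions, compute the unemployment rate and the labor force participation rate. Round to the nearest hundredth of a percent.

Employed = 77,340 + 1,532 = 78,872 (anyone who worked, including part-time for economic reasons, counts as employed).
Unemployed = 5,339 + 659 = 5,998 (jobless and actively searching, or on temporary layoff).
Labor force = 78,872 + 5,998 = 84,870.
Not in labor force = 438 + 12,505 + 3,693 + 29,750 = 46,386 (those not working and not actively searching are outside the labor force — including those who want a job but have given up searching).
Civilian working-age population = 84,870 + 46,386 = 131,256.
Unemployment rate = 5,998 / 84,870 = 7.07%.
Labor force participation rate = 84,870 / 131,256 = 64.66%.

Unemployment rate ≈ 7.07%; labor force participation rate ≈ 64.66%.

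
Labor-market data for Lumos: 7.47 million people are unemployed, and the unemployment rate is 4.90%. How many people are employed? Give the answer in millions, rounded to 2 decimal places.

Labor force = U / u = 7.47 / 0.0490 ≈ 152.45 million.
Employed = labor force − unemployed = 152.45 − 7.47 = 144.98 million.

About 144.98 million are employed.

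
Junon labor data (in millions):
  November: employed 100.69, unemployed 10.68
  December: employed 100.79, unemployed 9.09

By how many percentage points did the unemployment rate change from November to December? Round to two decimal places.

The unemployment rate changed by −1.32 percentage points.

November: labor force = 100.69 + 10.68 = 111.37; u = 10.68/111.37 = 9.59%.
December: labor force = 100.79 + 9.09 = 109.88; u = 9.09/109.88 = 8.27%.
Change = 8.27% − 9.59% = −1.32 pp.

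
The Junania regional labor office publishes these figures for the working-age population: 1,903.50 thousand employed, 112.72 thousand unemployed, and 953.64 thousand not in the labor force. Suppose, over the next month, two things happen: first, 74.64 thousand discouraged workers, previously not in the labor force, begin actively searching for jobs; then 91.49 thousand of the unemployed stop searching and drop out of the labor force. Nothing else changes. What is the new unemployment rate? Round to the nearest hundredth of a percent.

New unemployment rate ≈ 4.80%.

Initially, labor force = 1,903.50 + 112.72 = 2,016.22 thousand, so u = 112.72/2,016.22 = 5.59%.
After the first change, unemployed and labor force both rise by 74.64 → E = 1,903.50, U = 187.36, labor force = 2,090.86 thousand.
After the second change, unemployed and labor force both fall by 91.49 → E = 1,903.50, U = 95.87, labor force = 1,999.37 thousand.
New unemployment rate = 95.87 / 1,999.37 = 4.80%.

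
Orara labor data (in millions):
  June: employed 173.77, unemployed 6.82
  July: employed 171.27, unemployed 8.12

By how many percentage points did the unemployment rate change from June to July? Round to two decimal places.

June: labor force = 173.77 + 6.82 = 180.59; u = 6.82/180.59 = 3.78%.
July: labor force = 171.27 + 8.12 = 179.39; u = 8.12/179.39 = 4.53%.
Change = 4.53% − 3.78% = +0.75 pp.

The unemployment rate changed by +0.75 percentage points.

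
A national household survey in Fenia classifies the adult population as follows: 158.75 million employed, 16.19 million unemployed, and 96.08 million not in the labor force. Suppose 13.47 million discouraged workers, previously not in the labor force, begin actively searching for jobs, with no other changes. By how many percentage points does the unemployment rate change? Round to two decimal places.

The unemployment rate changes by +6.49 percentage points.

Initially, labor force = 158.75 + 16.19 = 174.94 million, so u = 16.19/174.94 = 9.25%.
After the change, unemployed and labor force both rise by 13.47 → E = 158.75, U = 29.66, labor force = 188.41 million.
New unemployment rate = 29.66 / 188.41 = 15.74%.
Change = 15.74% − 9.25% = +6.49 percentage points.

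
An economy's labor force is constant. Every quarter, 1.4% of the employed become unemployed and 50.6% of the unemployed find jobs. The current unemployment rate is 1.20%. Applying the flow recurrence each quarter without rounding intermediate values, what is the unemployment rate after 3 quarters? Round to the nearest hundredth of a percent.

Unemployment rate after three quarters ≈ 2.53%.

With a fixed labor force, u_{t+1} = u_t + s·(1−u_t) − f·u_t = u_t·(1−s−f) + s.
Here 1−s−f = 0.480 and s = 0.014.
u_1 = 0.012000 × 0.480 + 0.014 = 0.019760.
u_2 = 0.019760 × 0.480 + 0.014 = 0.023485.
u_3 = 0.023485 × 0.480 + 0.014 = 0.025273.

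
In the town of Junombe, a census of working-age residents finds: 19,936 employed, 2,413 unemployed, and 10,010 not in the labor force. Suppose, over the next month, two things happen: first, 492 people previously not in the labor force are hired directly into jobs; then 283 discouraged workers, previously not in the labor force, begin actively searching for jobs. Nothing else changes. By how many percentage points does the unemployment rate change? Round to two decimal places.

Initially, labor force = 19,936 + 2,413 = 22,349, so u = 2,413/22,349 = 10.80%.
After the first change, employed and labor force both rise by 492; unemployed unchanged → E = 20,428, U = 2,413, labor force = 22,841.
After the second change, unemployed and labor force both rise by 283 → E = 20,428, U = 2,696, labor force = 23,124.
New unemployment rate = 2,696 / 23,124 = 11.66%.
Change = 11.66% − 10.80% = +0.86 percentage points.

The unemployment rate changes by +0.86 percentage points.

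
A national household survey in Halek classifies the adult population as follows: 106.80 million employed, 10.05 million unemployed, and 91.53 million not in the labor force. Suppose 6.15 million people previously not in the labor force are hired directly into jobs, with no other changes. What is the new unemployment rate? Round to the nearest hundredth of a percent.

Initially, labor force = 106.80 + 10.05 = 116.85 million, so u = 10.05/116.85 = 8.60%.
After the change, employed and labor force both rise by 6.15; unemployed unchanged → E = 112.95, U = 10.05, labor force = 123.00 million.
New unemployment rate = 10.05 / 123.00 = 8.17%.

New unemployment rate ≈ 8.17%.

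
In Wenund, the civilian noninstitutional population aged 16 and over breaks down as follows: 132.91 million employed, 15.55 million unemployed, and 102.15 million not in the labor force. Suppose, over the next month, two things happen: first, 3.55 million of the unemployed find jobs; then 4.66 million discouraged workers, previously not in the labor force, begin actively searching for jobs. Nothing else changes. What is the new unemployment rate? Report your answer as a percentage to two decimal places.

Initially, labor force = 132.91 + 15.55 = 148.46 million, so u = 15.55/148.46 = 10.47%.
After the first change, unemployed falls and employed rises by 3.55; labor force unchanged → E = 136.46, U = 12.00, labor force = 148.46 million.
After the second change, unemployed and labor force both rise by 4.66 → E = 136.46, U = 16.66, labor force = 153.12 million.
New unemployment rate = 16.66 / 153.12 = 10.88%.

New unemployment rate ≈ 10.88%.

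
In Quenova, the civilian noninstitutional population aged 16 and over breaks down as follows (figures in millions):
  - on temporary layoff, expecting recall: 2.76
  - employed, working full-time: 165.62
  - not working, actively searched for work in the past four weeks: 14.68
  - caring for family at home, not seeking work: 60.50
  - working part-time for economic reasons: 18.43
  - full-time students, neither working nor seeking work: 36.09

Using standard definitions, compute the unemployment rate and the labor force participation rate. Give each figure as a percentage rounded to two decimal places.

Employed = 165.62 + 18.43 = 184.05 million (anyone who worked, including part-time for economic reasons, counts as employed).
Unemployed = 2.76 + 14.68 = 17.44 million (jobless and actively searching, or on temporary layoff).
Labor force = 184.05 + 17.44 = 201.49 million.
Not in labor force = 60.50 + 36.09 = 96.59 million (those not working and not actively searching are outside the labor force).
Civilian working-age population = 201.49 + 96.59 = 298.08 million.
Unemployment rate = 17.44 / 201.49 = 8.66%.
Labor force participation rate = 201.49 / 298.08 = 67.60%.

Unemployment rate ≈ 8.66%; labor force participation rate ≈ 67.60%.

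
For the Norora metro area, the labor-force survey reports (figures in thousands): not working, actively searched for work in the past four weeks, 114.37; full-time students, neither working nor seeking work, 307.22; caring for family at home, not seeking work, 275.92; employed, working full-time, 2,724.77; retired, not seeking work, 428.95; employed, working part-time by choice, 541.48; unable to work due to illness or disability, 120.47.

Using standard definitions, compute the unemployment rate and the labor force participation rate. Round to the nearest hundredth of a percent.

Employed = 2,724.77 + 541.48 = 3,266.25 thousand.
Unemployed = 114.37 thousand.
Labor force = 3,266.25 + 114.37 = 3,380.62 thousand.
Not in labor force = 307.22 + 275.92 + 428.95 + 120.47 = 1,132.56 thousand (those not working and not actively searching are outside the labor force).
Civilian working-age population = 3,380.62 + 1,132.56 = 4,513.18 thousand.
Unemployment rate = 114.37 / 3,380.62 = 3.38%.
Labor force participation rate = 3,380.62 / 4,513.18 = 74.91%.

Unemployment rate ≈ 3.38%; labor force participation rate ≈ 74.91%.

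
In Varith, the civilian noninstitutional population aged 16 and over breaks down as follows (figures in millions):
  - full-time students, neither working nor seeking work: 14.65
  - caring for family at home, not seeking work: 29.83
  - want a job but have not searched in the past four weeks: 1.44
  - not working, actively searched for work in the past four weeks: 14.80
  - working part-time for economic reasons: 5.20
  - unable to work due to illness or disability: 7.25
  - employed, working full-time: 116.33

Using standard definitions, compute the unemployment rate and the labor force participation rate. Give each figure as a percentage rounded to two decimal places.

Unemployment rate ≈ 10.86%; labor force participation rate ≈ 71.94%.

Employed = 5.20 + 116.33 = 121.53 million (anyone who worked, including part-time for economic reasons, counts as employed).
Unemployed = 14.80 million.
Labor force = 121.53 + 14.80 = 136.33 million.
Not in labor force = 14.65 + 29.83 + 1.44 + 7.25 = 53.17 million (those not working and not actively searching are outside the labor force — including those who want a job but have given up searching).
Civilian working-age population = 136.33 + 53.17 = 189.50 million.
Unemployment rate = 14.80 / 136.33 = 10.86%.
Labor force participation rate = 136.33 / 189.50 = 71.94%.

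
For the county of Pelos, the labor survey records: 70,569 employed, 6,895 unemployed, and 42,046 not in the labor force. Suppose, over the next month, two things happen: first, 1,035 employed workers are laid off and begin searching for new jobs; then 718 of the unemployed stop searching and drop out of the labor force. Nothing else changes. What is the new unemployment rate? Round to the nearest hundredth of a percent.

Initially, labor force = 70,569 + 6,895 = 77,464, so u = 6,895/77,464 = 8.90%.
After the first change, employed falls and unemployed rises by 1,035; labor force unchanged → E = 69,534, U = 7,930, labor force = 77,464.
After the second change, unemployed and labor force both fall by 718 → E = 69,534, U = 7,212, labor force = 76,746.
New unemployment rate = 7,212 / 76,746 = 9.40%.

New unemployment rate ≈ 9.40%.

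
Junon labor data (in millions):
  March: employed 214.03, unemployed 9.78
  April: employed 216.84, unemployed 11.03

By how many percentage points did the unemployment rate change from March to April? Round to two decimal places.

March: labor force = 214.03 + 9.78 = 223.81; u = 9.78/223.81 = 4.37%.
April: labor force = 216.84 + 11.03 = 227.87; u = 11.03/227.87 = 4.84%.
Change = 4.84% − 4.37% = +0.47 pp.

The unemployment rate changed by +0.47 percentage points.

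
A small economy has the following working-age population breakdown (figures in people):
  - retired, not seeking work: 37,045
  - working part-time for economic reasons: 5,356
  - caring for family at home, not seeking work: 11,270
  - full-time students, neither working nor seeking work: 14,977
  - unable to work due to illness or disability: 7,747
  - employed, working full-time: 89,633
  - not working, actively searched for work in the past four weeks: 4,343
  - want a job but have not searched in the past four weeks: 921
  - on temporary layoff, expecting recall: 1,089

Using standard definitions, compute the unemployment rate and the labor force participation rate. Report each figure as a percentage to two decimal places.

Employed = 5,356 + 89,633 = 94,989 (anyone who worked, including part-time for economic reasons, counts as employed).
Unemployed = 4,343 + 1,089 = 5,432 (jobless and actively searching, or on temporary layoff).
Labor force = 94,989 + 5,432 = 100,421.
Not in labor force = 37,045 + 11,270 + 14,977 + 7,747 + 921 = 71,960 (those not working and not actively searching are outside the labor force — including those who want a job but have given up searching).
Civilian working-age population = 100,421 + 71,960 = 172,381.
Unemployment rate = 5,432 / 100,421 = 5.41%.
Labor force participation rate = 100,421 / 172,381 = 58.26%.

Unemployment rate ≈ 5.41%; labor force participation rate ≈ 58.26%.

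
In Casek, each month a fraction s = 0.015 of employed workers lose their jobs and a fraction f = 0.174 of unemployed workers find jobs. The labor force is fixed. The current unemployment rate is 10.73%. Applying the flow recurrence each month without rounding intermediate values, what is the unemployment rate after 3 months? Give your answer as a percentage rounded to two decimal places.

With a fixed labor force, u_{t+1} = u_t + s·(1−u_t) − f·u_t = u_t·(1−s−f) + s.
Here 1−s−f = 0.811 and s = 0.015.
u_1 = 0.107300 × 0.811 + 0.015 = 0.102020.
u_2 = 0.102020 × 0.811 + 0.015 = 0.097738.
u_3 = 0.097738 × 0.811 + 0.015 = 0.094266.

Unemployment rate after three months ≈ 9.43%.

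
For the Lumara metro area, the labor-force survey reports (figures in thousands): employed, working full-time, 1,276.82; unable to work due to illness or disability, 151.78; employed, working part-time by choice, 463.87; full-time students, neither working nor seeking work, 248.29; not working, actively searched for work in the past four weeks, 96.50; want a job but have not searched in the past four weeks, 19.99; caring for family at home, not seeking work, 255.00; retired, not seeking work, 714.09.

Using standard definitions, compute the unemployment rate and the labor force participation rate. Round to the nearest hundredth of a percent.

Unemployment rate ≈ 5.25%; labor force participation rate ≈ 56.94%.

Employed = 1,276.82 + 463.87 = 1,740.69 thousand.
Unemployed = 96.50 thousand.
Labor force = 1,740.69 + 96.50 = 1,837.19 thousand.
Not in labor force = 151.78 + 248.29 + 19.99 + 255.00 + 714.09 = 1,389.15 thousand (those not working and not actively searching are outside the labor force — including those who want a job but have given up searching).
Civilian working-age population = 1,837.19 + 1,389.15 = 3,226.34 thousand.
Unemployment rate = 96.50 / 1,837.19 = 5.25%.
Labor force participation rate = 1,837.19 / 3,226.34 = 56.94%.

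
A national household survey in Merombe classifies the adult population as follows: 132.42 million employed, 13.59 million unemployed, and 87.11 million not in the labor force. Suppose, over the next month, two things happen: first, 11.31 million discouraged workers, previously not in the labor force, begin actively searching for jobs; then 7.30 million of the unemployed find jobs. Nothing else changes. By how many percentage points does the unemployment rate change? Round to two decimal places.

Initially, labor force = 132.42 + 13.59 = 146.01 million, so u = 13.59/146.01 = 9.31%.
After the first change, unemployed and labor force both rise by 11.31 → E = 132.42, U = 24.90, labor force = 157.32 million.
After the second change, unemployed falls and employed rises by 7.30; labor force unchanged → E = 139.72, U = 17.60, labor force = 157.32 million.
New unemployment rate = 17.60 / 157.32 = 11.19%.
Change = 11.19% − 9.31% = +1.88 percentage points.

The unemployment rate changes by +1.88 percentage points.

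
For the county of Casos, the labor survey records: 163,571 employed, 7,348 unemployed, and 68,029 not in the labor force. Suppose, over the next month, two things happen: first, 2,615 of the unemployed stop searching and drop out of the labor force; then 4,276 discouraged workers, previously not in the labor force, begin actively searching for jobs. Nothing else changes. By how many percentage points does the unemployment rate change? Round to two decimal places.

The unemployment rate changes by +0.92 percentage points.

Initially, labor force = 163,571 + 7,348 = 170,919, so u = 7,348/170,919 = 4.30%.
After the first change, unemployed and labor force both fall by 2,615 → E = 163,571, U = 4,733, labor force = 168,304.
After the second change, unemployed and labor force both rise by 4,276 → E = 163,571, U = 9,009, labor force = 172,580.
New unemployment rate = 9,009 / 172,580 = 5.22%.
Change = 5.22% − 4.30% = +0.92 percentage points.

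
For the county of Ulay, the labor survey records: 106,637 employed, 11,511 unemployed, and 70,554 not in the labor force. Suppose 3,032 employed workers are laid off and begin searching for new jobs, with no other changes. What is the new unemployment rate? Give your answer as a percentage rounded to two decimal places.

New unemployment rate ≈ 12.31%.

Initially, labor force = 106,637 + 11,511 = 118,148, so u = 11,511/118,148 = 9.74%.
After the change, employed falls and unemployed rises by 3,032; labor force unchanged → E = 103,605, U = 14,543, labor force = 118,148.
New unemployment rate = 14,543 / 118,148 = 12.31%.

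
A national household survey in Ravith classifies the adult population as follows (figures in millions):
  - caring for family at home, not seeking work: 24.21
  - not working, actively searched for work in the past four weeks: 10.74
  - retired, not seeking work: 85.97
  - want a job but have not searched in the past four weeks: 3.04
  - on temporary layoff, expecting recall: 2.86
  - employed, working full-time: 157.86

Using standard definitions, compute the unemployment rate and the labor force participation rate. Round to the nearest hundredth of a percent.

Employed = 157.86 million.
Unemployed = 10.74 + 2.86 = 13.60 million (jobless and actively searching, or on temporary layoff).
Labor force = 157.86 + 13.60 = 171.46 million.
Not in labor force = 24.21 + 85.97 + 3.04 = 113.22 million (those not working and not actively searching are outside the labor force — including those who want a job but have given up searching).
Civilian working-age population = 171.46 + 113.22 = 284.68 million.
Unemployment rate = 13.60 / 171.46 = 7.93%.
Labor force participation rate = 171.46 / 284.68 = 60.23%.

Unemployment rate ≈ 7.93%; labor force participation rate ≈ 60.23%.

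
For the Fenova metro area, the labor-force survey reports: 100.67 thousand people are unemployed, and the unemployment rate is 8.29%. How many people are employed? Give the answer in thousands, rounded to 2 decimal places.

Labor force = U / u = 100.67 / 0.0829 ≈ 1,214.35 thousand.
Employed = labor force − unemployed = 1,214.35 − 100.67 = 1,113.68 thousand.

About 1,113.68 thousand are employed.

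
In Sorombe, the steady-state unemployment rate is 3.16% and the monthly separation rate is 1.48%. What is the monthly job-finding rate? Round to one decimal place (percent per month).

Job-finding rate ≈ 45.4% per month.

From u* = s/(s+f): f = s·(1−u)/u.
f = 1.48 × (1 − 0.0316) / 0.0316 = 1.4332 / 0.0316 ≈ 45.4% per month.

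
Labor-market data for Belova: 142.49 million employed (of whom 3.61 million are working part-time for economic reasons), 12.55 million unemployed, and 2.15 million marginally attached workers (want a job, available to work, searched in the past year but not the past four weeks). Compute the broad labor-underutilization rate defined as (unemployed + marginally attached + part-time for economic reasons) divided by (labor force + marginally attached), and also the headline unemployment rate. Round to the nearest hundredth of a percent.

Labor force = 142.49 + 12.55 = 155.04 million.
Numerator = 12.55 + 2.15 + 3.61 = 18.31 million.
Denominator = 155.04 + 2.15 = 157.19 million.
Broad rate = 18.31 / 157.19 = 11.65%.
Headline unemployment rate = 12.55 / 155.04 = 8.09%.

Broad underutilization rate ≈ 11.65%; headline unemployment rate ≈ 8.09%.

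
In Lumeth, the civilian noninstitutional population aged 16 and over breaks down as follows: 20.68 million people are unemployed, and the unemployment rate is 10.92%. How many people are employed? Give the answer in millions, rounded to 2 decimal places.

About 168.70 million are employed.

Labor force = U / u = 20.68 / 0.1092 ≈ 189.38 million.
Employed = labor force − unemployed = 189.38 − 20.68 = 168.70 million.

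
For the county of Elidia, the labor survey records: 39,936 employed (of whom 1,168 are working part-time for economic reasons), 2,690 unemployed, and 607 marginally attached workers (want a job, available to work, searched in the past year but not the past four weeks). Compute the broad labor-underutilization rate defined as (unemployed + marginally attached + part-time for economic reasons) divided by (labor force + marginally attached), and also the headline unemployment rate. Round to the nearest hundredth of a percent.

Broad underutilization rate ≈ 10.33%; headline unemployment rate ≈ 6.31%.

Labor force = 39,936 + 2,690 = 42,626.
Numerator = 2,690 + 607 + 1,168 = 4,465.
Denominator = 42,626 + 607 = 43,233.
Broad rate = 4,465 / 43,233 = 10.33%.
Headline unemployment rate = 2,690 / 42,626 = 6.31%.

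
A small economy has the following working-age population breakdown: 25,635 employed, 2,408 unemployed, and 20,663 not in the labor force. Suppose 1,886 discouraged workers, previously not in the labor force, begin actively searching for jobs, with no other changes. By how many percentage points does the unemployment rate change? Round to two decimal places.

Initially, labor force = 25,635 + 2,408 = 28,043, so u = 2,408/28,043 = 8.59%.
After the change, unemployed and labor force both rise by 1,886 → E = 25,635, U = 4,294, labor force = 29,929.
New unemployment rate = 4,294 / 29,929 = 14.35%.
Change = 14.35% − 8.59% = +5.76 percentage points.

The unemployment rate changes by +5.76 percentage points.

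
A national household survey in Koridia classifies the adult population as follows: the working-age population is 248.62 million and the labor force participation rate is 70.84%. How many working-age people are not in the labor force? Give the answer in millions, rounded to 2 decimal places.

Share not in the labor force = 1 − 0.7084 = 0.2916.
Not in labor force = 0.2916 × 248.62 ≈ 72.50 million.

About 72.50 million are not in the labor force.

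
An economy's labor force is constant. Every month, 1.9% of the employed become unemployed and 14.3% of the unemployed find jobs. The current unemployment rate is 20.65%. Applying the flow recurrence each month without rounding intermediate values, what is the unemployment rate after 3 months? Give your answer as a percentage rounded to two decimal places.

With a fixed labor force, u_{t+1} = u_t + s·(1−u_t) − f·u_t = u_t·(1−s−f) + s.
Here 1−s−f = 0.838 and s = 0.019.
u_1 = 0.206500 × 0.838 + 0.019 = 0.192047.
u_2 = 0.192047 × 0.838 + 0.019 = 0.179935.
u_3 = 0.179935 × 0.838 + 0.019 = 0.169786.

Unemployment rate after three months ≈ 16.98%.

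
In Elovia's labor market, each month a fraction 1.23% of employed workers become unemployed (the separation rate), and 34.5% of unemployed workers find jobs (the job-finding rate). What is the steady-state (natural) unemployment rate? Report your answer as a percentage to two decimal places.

Steady-state unemployment rate ≈ 3.44%.

At steady state the flows balance: s·E = f·U, so U/(E+U) = s/(s+f).
u* = 1.23 / (1.23 + 34.5) = 1.23 / 35.73 = 3.44%.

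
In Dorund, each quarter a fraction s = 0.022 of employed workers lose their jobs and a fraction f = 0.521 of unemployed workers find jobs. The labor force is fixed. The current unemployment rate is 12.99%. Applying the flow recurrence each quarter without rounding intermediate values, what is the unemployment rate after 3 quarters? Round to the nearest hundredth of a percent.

Unemployment rate after three quarters ≈ 4.90%.

With a fixed labor force, u_{t+1} = u_t + s·(1−u_t) − f·u_t = u_t·(1−s−f) + s.
Here 1−s−f = 0.457 and s = 0.022.
u_1 = 0.129900 × 0.457 + 0.022 = 0.081364.
u_2 = 0.081364 × 0.457 + 0.022 = 0.059183.
u_3 = 0.059183 × 0.457 + 0.022 = 0.049047.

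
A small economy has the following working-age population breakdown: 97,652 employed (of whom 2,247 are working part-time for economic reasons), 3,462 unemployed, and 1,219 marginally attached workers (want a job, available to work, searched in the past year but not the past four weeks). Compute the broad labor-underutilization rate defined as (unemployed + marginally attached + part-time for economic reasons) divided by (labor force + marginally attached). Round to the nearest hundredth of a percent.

Labor force = 97,652 + 3,462 = 101,114.
Numerator = 3,462 + 1,219 + 2,247 = 6,928.
Denominator = 101,114 + 1,219 = 102,333.
Broad rate = 6,928 / 102,333 = 6.77%.

Broad underutilization rate ≈ 6.77%.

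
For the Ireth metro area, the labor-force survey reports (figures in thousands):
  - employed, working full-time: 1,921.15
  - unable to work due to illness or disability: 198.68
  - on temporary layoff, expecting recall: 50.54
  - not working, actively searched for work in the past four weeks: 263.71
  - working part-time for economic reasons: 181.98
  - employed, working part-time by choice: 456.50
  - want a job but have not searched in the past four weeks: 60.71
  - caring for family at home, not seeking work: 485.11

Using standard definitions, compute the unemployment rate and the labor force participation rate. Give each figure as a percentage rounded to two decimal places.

Unemployment rate ≈ 10.93%; labor force participation rate ≈ 79.42%.

Employed = 1,921.15 + 181.98 + 456.50 = 2,559.63 thousand (anyone who worked, including part-time for economic reasons, counts as employed).
Unemployed = 50.54 + 263.71 = 314.25 thousand (jobless and actively searching, or on temporary layoff).
Labor force = 2,559.63 + 314.25 = 2,873.88 thousand.
Not in labor force = 198.68 + 60.71 + 485.11 = 744.50 thousand (those not working and not actively searching are outside the labor force — including those who want a job but have given up searching).
Civilian working-age population = 2,873.88 + 744.50 = 3,618.38 thousand.
Unemployment rate = 314.25 / 2,873.88 = 10.93%.
Labor force participation rate = 2,873.88 / 3,618.38 = 79.42%.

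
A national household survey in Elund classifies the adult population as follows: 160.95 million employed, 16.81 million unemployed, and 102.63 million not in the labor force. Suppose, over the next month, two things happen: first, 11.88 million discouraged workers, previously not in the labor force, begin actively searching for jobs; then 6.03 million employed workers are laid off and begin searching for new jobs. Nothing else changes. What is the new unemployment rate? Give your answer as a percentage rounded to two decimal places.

New unemployment rate ≈ 18.31%.

Initially, labor force = 160.95 + 16.81 = 177.76 million, so u = 16.81/177.76 = 9.46%.
After the first change, unemployed and labor force both rise by 11.88 → E = 160.95, U = 28.69, labor force = 189.64 million.
After the second change, employed falls and unemployed rises by 6.03; labor force unchanged → E = 154.92, U = 34.72, labor force = 189.64 million.
New unemployment rate = 34.72 / 189.64 = 18.31%.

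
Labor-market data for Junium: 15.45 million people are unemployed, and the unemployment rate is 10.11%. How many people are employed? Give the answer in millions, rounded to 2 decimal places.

About 137.37 million are employed.

Labor force = U / u = 15.45 / 0.1011 ≈ 152.82 million.
Employed = labor force − unemployed = 152.82 − 15.45 = 137.37 million.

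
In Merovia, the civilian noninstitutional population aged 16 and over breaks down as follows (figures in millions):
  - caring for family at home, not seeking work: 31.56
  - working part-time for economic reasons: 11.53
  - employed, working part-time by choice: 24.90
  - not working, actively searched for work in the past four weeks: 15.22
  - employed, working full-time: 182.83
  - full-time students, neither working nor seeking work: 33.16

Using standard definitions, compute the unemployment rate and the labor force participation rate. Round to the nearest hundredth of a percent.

Unemployment rate ≈ 6.49%; labor force participation rate ≈ 78.37%.

Employed = 11.53 + 24.90 + 182.83 = 219.26 million (anyone who worked, including part-time for economic reasons, counts as employed).
Unemployed = 15.22 million.
Labor force = 219.26 + 15.22 = 234.48 million.
Not in labor force = 31.56 + 33.16 = 64.72 million (those not working and not actively searching are outside the labor force).
Civilian working-age population = 234.48 + 64.72 = 299.20 million.
Unemployment rate = 15.22 / 234.48 = 6.49%.
Labor force participation rate = 234.48 / 299.20 = 78.37%.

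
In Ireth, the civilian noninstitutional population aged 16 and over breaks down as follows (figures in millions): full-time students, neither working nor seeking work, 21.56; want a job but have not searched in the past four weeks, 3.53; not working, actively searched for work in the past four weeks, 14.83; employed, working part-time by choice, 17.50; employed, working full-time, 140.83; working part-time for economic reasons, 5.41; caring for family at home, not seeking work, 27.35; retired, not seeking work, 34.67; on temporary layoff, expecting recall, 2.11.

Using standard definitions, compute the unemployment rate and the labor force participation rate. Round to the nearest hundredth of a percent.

Unemployment rate ≈ 9.38%; labor force participation rate ≈ 67.47%.

Employed = 17.50 + 140.83 + 5.41 = 163.74 million (anyone who worked, including part-time for economic reasons, counts as employed).
Unemployed = 14.83 + 2.11 = 16.94 million (jobless and actively searching, or on temporary layoff).
Labor force = 163.74 + 16.94 = 180.68 million.
Not in labor force = 21.56 + 3.53 + 27.35 + 34.67 = 87.11 million (those not working and not actively searching are outside the labor force — including those who want a job but have given up searching).
Civilian working-age population = 180.68 + 87.11 = 267.79 million.
Unemployment rate = 16.94 / 180.68 = 9.38%.
Labor force participation rate = 180.68 / 267.79 = 67.47%.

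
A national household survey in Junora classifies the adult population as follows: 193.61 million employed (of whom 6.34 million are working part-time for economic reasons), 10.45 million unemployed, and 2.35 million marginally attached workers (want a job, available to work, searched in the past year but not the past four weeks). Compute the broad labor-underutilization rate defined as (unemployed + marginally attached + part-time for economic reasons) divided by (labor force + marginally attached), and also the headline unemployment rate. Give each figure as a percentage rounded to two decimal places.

Broad underutilization rate ≈ 9.27%; headline unemployment rate ≈ 5.12%.

Labor force = 193.61 + 10.45 = 204.06 million.
Numerator = 10.45 + 2.35 + 6.34 = 19.14 million.
Denominator = 204.06 + 2.35 = 206.41 million.
Broad rate = 19.14 / 206.41 = 9.27%.
Headline unemployment rate = 10.45 / 204.06 = 5.12%.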